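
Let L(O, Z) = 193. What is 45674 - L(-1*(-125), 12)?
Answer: 45481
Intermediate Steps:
45674 - L(-1*(-125), 12) = 45674 - 1*193 = 45674 - 193 = 45481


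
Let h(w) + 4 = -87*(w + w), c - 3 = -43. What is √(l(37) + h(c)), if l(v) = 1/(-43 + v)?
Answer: √250410/6 ≈ 83.402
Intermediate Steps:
c = -40 (c = 3 - 43 = -40)
h(w) = -4 - 174*w (h(w) = -4 - 87*(w + w) = -4 - 174*w)
√(l(37) + h(c)) = √(1/(-43 + 37) + (-4 - 174*(-40))) = √(1/(-6) + (-4 + 6960)) = √(-⅙ + 6956) = √(41735/6) = √250410/6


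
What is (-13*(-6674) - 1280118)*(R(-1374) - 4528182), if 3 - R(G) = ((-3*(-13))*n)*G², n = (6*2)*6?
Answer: 6331569819990372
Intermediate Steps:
n = 72 (n = 12*6 = 72)
R(G) = 3 - 2808*G² (R(G) = 3 - -3*(-13)*72*G² = 3 - 39*72*G² = 3 - 2808*G²)
(-13*(-6674) - 1280118)*(R(-1374) - 4528182) = (-13*(-6674) - 1280118)*((3 - 2808*(-1374)²) - 4528182) = (86762 - 1280118)*((3 - 2808*1887876) - 4528182) = -1193356*((3 - 5301155808) - 4528182) = -1193356*(-5301155805 - 4528182) = -1193356*(-5305683987) = 6331569819990372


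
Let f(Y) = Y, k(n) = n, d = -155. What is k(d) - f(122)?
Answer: -277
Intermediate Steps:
k(d) - f(122) = -155 - 1*122 = -155 - 122 = -277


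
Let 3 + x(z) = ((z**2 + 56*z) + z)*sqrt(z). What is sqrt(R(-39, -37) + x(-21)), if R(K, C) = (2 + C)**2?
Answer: sqrt(1222 - 756*I*sqrt(21)) ≈ 49.475 - 35.012*I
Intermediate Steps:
x(z) = -3 + sqrt(z)*(z**2 + 57*z) (x(z) = -3 + ((z**2 + 56*z) + z)*sqrt(z) = -3 + (z**2 + 57*z)*sqrt(z) = -3 + sqrt(z)*(z**2 + 57*z))
sqrt(R(-39, -37) + x(-21)) = sqrt((2 - 37)**2 + (-3 + (-21)**(5/2) + 57*(-21)**(3/2))) = sqrt((-35)**2 + (-3 + 441*I*sqrt(21) + 57*(-21*I*sqrt(21)))) = sqrt(1225 + (-3 + 441*I*sqrt(21) - 1197*I*sqrt(21))) = sqrt(1225 + (-3 - 756*I*sqrt(21))) = sqrt(1222 - 756*I*sqrt(21))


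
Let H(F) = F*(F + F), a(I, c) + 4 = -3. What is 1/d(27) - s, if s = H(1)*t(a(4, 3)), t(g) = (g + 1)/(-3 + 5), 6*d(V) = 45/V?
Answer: 48/5 ≈ 9.6000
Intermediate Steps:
d(V) = 15/(2*V) (d(V) = (45/V)/6 = 15/(2*V))
a(I, c) = -7 (a(I, c) = -4 - 3 = -7)
H(F) = 2*F**2 (H(F) = F*(2*F) = 2*F**2)
t(g) = 1/2 + g/2 (t(g) = (1 + g)/2 = (1 + g)*(1/2) = 1/2 + g/2)
s = -6 (s = (2*1**2)*(1/2 + (1/2)*(-7)) = (2*1)*(1/2 - 7/2) = 2*(-3) = -6)
1/d(27) - s = 1/((15/2)/27) - 1*(-6) = 1/((15/2)*(1/27)) + 6 = 1/(5/18) + 6 = 18/5 + 6 = 48/5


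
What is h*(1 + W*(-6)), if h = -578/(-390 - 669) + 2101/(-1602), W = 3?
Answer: 7361017/565506 ≈ 13.017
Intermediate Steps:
h = -433001/565506 (h = -578/(-1059) + 2101*(-1/1602) = -578*(-1/1059) - 2101/1602 = 578/1059 - 2101/1602 = -433001/565506 ≈ -0.76569)
h*(1 + W*(-6)) = -433001*(1 + 3*(-6))/565506 = -433001*(1 - 18)/565506 = -433001/565506*(-17) = 7361017/565506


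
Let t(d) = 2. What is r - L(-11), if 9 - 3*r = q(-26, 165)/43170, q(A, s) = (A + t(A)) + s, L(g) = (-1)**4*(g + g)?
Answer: 1079203/43170 ≈ 24.999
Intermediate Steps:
L(g) = 2*g (L(g) = 1*(2*g) = 2*g)
q(A, s) = 2 + A + s (q(A, s) = (A + 2) + s = (2 + A) + s = 2 + A + s)
r = 129463/43170 (r = 3 - (2 - 26 + 165)/(3*43170) = 3 - 47/43170 = 129463/43170 ≈ 2.9989)
r - L(-11) = 129463/43170 - 2*(-11) = 129463/43170 - 1*(-22) = 129463/43170 + 22 = 1079203/43170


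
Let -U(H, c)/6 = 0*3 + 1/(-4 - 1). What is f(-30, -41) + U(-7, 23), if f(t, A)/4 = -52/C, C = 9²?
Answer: -554/405 ≈ -1.3679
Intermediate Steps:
C = 81
U(H, c) = 6/5 (U(H, c) = -6*(0*3 + 1/(-4 - 1)) = -6*(0 + 1/(-5)) = -6*(0 - ⅕) = -6*(-⅕) = 6/5)
f(t, A) = -208/81 (f(t, A) = 4*(-52/81) = -208/81)
f(-30, -41) + U(-7, 23) = -208/81 + 6/5 = -554/405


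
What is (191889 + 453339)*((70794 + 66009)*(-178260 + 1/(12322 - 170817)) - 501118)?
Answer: -2493946997748664556364/158495 ≈ -1.5735e+16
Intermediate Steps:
(191889 + 453339)*((70794 + 66009)*(-178260 + 1/(12322 - 170817)) - 501118) = 645228*(136803*(-178260 + 1/(-158495)) - 501118) = 645228*(136803*(-178260 - 1/158495) - 501118) = 645228*(136803*(-28253318701/158495) - 501118) = 645228*(-3865138758252903/158495 - 501118) = 645228*(-3865218182950313/158495) = -2493946997748664556364/158495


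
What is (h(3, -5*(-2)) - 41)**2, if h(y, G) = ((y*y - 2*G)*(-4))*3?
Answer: 8281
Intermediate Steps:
h(y, G) = -12*y**2 + 24*G (h(y, G) = ((y**2 - 2*G)*(-4))*3 = (-4*y**2 + 8*G)*3 = -12*y**2 + 24*G)
(h(3, -5*(-2)) - 41)**2 = ((-12*3**2 + 24*(-5*(-2))) - 41)**2 = ((-12*9 + 24*10) - 41)**2 = ((-108 + 240) - 41)**2 = (132 - 41)**2 = 91**2 = 8281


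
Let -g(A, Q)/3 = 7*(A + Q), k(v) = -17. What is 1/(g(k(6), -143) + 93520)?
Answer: 1/96880 ≈ 1.0322e-5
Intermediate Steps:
g(A, Q) = -21*A - 21*Q (g(A, Q) = -21*(A + Q) = -3*(7*A + 7*Q) = -21*A - 21*Q)
1/(g(k(6), -143) + 93520) = 1/((-21*(-17) - 21*(-143)) + 93520) = 1/((357 + 3003) + 93520) = 1/(3360 + 93520) = 1/96880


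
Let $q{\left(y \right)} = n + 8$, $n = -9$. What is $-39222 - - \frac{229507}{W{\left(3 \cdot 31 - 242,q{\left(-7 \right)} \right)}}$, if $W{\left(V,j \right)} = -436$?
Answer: $- \frac{17330299}{436} \approx -39748.0$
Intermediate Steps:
$q{\left(y \right)} = -1$ ($q{\left(y \right)} = -9 + 8 = -1$)
$-39222 - - \frac{229507}{W{\left(3 \cdot 31 - 242,q{\left(-7 \right)} \right)}} = -39222 - - \frac{229507}{-436} = -39222 - \left(-229507\right) \left(- \frac{1}{436}\right) = -39222 - \frac{229507}{436} = - \frac{17330299}{436}$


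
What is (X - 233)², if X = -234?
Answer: 218089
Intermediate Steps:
(X - 233)² = (-234 - 233)² = (-467)² = 218089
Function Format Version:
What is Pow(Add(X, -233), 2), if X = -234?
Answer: 218089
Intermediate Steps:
Pow(Add(X, -233), 2) = Pow(Add(-234, -233), 2) = Pow(-467, 2) = 218089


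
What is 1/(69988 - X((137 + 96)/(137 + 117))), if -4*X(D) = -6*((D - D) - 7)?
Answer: 2/139997 ≈ 1.4286e-5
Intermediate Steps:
X(D) = -21/2 (X(D) = -(-3)*((D - D) - 7)/2 = -(-3)*(0 - 7)/2 = -(-3)*(-7)/2 = -¼*42 = -21/2)
1/(69988 - X((137 + 96)/(137 + 117))) = 1/(69988 - 1*(-21/2)) = 1/(69988 + 21/2) = 1/(139997/2) = 2/139997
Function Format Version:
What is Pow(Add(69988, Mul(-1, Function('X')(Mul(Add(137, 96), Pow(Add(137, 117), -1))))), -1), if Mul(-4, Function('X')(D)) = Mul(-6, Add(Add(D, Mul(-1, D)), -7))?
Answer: Rational(2, 139997) ≈ 1.4286e-5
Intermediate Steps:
Function('X')(D) = Rational(-21, 2) (Function('X')(D) = Mul(Rational(-1, 4), Mul(-6, Add(Add(D, Mul(-1, D)), -7))) = Mul(Rational(-1, 4), Mul(-6, Add(0, -7))) = Mul(Rational(-1, 4), Mul(-6, -7)) = Mul(Rational(-1, 4), 42) = Rational(-21, 2))
Pow(Add(69988, Mul(-1, Function('X')(Mul(Add(137, 96), Pow(Add(137, 117), -1))))), -1) = Pow(Add(69988, Mul(-1, Rational(-21, 2))), -1) = Pow(Add(69988, Rational(21, 2)), -1) = Pow(Rational(139997, 2), -1) = Rational(2, 139997)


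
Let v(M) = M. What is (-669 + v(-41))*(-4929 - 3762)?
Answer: 6170610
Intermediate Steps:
(-669 + v(-41))*(-4929 - 3762) = (-669 - 41)*(-4929 - 3762) = -710*(-8691) = 6170610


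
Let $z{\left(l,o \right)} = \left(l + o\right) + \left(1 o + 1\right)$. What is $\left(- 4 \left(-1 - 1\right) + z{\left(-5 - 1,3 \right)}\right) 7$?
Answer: $63$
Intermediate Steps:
$z{\left(l,o \right)} = 1 + l + 2 o$ ($z{\left(l,o \right)} = \left(l + o\right) + \left(o + 1\right) = \left(l + o\right) + \left(1 + o\right) = 1 + l + 2 o$)
$\left(- 4 \left(-1 - 1\right) + z{\left(-5 - 1,3 \right)}\right) 7 = \left(- 4 \left(-1 - 1\right) + \left(1 - 6 + 2 \cdot 3\right)\right) 7 = \left(\left(-4\right) \left(-2\right) + \left(1 - 6 + 6\right)\right) 7 = \left(8 + 1\right) 7 = 9 \cdot 7 = 63$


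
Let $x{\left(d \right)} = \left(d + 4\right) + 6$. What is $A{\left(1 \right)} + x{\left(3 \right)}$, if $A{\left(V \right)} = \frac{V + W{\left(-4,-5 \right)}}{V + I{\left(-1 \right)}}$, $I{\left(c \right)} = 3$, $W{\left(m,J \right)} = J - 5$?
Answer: $\frac{43}{4} \approx 10.75$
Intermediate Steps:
$W{\left(m,J \right)} = -5 + J$
$A{\left(V \right)} = \frac{-10 + V}{3 + V}$ ($A{\left(V \right)} = \frac{V - 10}{V + 3} = \frac{V - 10}{3 + V} = \frac{-10 + V}{3 + V}$)
$x{\left(d \right)} = 10 + d$ ($x{\left(d \right)} = \left(4 + d\right) + 6 = 10 + d$)
$A{\left(1 \right)} + x{\left(3 \right)} = \frac{-10 + 1}{3 + 1} + \left(10 + 3\right) = \frac{1}{4} \left(-9\right) + 13 = - \frac{9}{4} + 13 = \frac{43}{4}$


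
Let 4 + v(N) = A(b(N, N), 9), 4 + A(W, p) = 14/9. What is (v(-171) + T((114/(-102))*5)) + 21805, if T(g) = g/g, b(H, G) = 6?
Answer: 196196/9 ≈ 21800.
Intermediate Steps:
T(g) = 1
A(W, p) = -22/9 (A(W, p) = -4 + 14/9 = -22/9)
v(N) = -58/9 (v(N) = -4 - 22/9 = -58/9)
(v(-171) + T((114/(-102))*5)) + 21805 = (-58/9 + 1) + 21805 = -49/9 + 21805 = 196196/9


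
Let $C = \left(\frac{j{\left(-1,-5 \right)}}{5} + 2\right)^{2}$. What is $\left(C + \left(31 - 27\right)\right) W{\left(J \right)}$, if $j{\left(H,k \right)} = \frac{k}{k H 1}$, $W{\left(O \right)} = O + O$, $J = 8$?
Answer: $\frac{2896}{25} \approx 115.84$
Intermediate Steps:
$W{\left(O \right)} = 2 O$
$j{\left(H,k \right)} = \frac{1}{H}$ ($j{\left(H,k \right)} = \frac{k}{H k 1} = \frac{k}{H k} = k \frac{1}{H k} = \frac{1}{H}$)
$C = \frac{81}{25}$ ($C = \left(\frac{1}{\left(-1\right) 5} + 2\right)^{2} = \left(\left(-1\right) \frac{1}{5} + 2\right)^{2} = \left(- \frac{1}{5} + 2\right)^{2} = \left(\frac{9}{5}\right)^{2} = \frac{81}{25} \approx 3.24$)
$\left(C + \left(31 - 27\right)\right) W{\left(J \right)} = \left(\frac{81}{25} + \left(31 - 27\right)\right) 2 \cdot 8 = \left(\frac{81}{25} + \left(31 - 27\right)\right) 16 = \left(\frac{81}{25} + 4\right) 16 = \frac{181}{25} \cdot 16 = \frac{2896}{25}$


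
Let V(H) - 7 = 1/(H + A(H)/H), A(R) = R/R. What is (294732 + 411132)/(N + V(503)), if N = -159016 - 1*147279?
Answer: -178590650640/77493926377 ≈ -2.3046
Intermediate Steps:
A(R) = 1
N = -306295 (N = -159016 - 147279 = -306295)
V(H) = 7 + 1/(H + 1/H)
(294732 + 411132)/(N + V(503)) = (294732 + 411132)/(-306295 + (7 + 503 + 7*503²)/(1 + 503²)) = 705864/(-306295 + (7 + 503 + 7*253009)/(1 + 253009)) = 705864/(-306295 + (7 + 503 + 1771063)/253010) = 705864/(-306295 + (1/253010)*1771573) = 705864/(-306295 + 1771573/253010) = 705864/(-77493926377/253010) = 705864*(-253010/77493926377) = -178590650640/77493926377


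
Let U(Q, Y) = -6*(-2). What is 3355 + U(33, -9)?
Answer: 3367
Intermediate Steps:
U(Q, Y) = 12
3355 + U(33, -9) = 3355 + 12 = 3367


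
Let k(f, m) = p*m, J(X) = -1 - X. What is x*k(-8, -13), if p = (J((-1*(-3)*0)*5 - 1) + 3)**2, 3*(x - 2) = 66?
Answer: -2808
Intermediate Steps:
x = 24 (x = 2 + (1/3)*66 = 2 + 22 = 24)
p = 9 (p = ((-1 - ((-1*(-3)*0)*5 - 1)) + 3)**2 = ((-1 - ((3*0)*5 - 1)) + 3)**2 = ((-1 - (0*5 - 1)) + 3)**2 = ((-1 - (0 - 1)) + 3)**2 = ((-1 - 1*(-1)) + 3)**2 = ((-1 + 1) + 3)**2 = (0 + 3)**2 = 3**2 = 9)
k(f, m) = 9*m
x*k(-8, -13) = 24*(9*(-13)) = 24*(-117) = -2808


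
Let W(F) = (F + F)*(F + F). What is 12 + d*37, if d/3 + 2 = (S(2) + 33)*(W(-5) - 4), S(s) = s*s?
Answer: 394062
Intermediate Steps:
S(s) = s**2
W(F) = 4*F**2 (W(F) = (2*F)*(2*F) = 4*F**2)
d = 10650 (d = -6 + 3*((2**2 + 33)*(4*(-5)**2 - 4)) = -6 + 3*((4 + 33)*(4*25 - 4)) = -6 + 3*(37*(100 - 4)) = -6 + 3*(37*96) = -6 + 3*3552 = -6 + 10656 = 10650)
12 + d*37 = 12 + 10650*37 = 12 + 394050 = 394062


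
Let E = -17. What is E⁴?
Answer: 83521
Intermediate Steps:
E⁴ = (-17)⁴ = 83521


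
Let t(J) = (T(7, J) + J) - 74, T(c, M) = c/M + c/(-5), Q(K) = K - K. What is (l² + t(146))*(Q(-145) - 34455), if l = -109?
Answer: -60121928373/146 ≈ -4.1179e+8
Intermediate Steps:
Q(K) = 0
T(c, M) = -c/5 + c/M (T(c, M) = c/M + c*(-⅕) = c/M - c/5 = -c/5 + c/M)
t(J) = -377/5 + J + 7/J (t(J) = ((-⅕*7 + 7/J) + J) - 74 = ((-7/5 + 7/J) + J) - 74 = (-7/5 + J + 7/J) - 74 = -377/5 + J + 7/J)
(l² + t(146))*(Q(-145) - 34455) = ((-109)² + (-377/5 + 146 + 7/146))*(0 - 34455) = (11881 + (-377/5 + 146 + 7*(1/146)))*(-34455) = (11881 + (-377/5 + 146 + 7/146))*(-34455) = (11881 + 51573/730)*(-34455) = (8724703/730)*(-34455) = -60121928373/146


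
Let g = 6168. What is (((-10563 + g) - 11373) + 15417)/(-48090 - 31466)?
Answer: 351/79556 ≈ 0.0044120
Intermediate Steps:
(((-10563 + g) - 11373) + 15417)/(-48090 - 31466) = (((-10563 + 6168) - 11373) + 15417)/(-48090 - 31466) = ((-4395 - 11373) + 15417)/(-79556) = (-15768 + 15417)*(-1/79556) = -351*(-1/79556) = 351/79556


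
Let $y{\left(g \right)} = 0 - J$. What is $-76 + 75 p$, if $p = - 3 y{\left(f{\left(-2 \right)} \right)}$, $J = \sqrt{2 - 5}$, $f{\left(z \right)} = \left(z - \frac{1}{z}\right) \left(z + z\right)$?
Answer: $-76 + 225 i \sqrt{3} \approx -76.0 + 389.71 i$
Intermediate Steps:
$f{\left(z \right)} = 2 z \left(z - \frac{1}{z}\right)$ ($f{\left(z \right)} = \left(z - \frac{1}{z}\right) 2 z = 2 z \left(z - \frac{1}{z}\right)$)
$J = i \sqrt{3}$ ($J = \sqrt{-3} = i \sqrt{3} \approx 1.732 i$)
$y{\left(g \right)} = - i \sqrt{3}$ ($y{\left(g \right)} = 0 - i \sqrt{3} = - i \sqrt{3}$)
$p = 3 i \sqrt{3}$ ($p = - 3 \left(- i \sqrt{3}\right) = 3 i \sqrt{3} \approx 5.1962 i$)
$-76 + 75 p = -76 + 75 \cdot 3 i \sqrt{3} = -76 + 225 i \sqrt{3}$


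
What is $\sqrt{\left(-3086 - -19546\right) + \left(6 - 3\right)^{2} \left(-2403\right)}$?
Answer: $i \sqrt{5167} \approx 71.882 i$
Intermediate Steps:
$\sqrt{\left(-3086 - -19546\right) + \left(6 - 3\right)^{2} \left(-2403\right)} = \sqrt{\left(-3086 + 19546\right) + 3^{2} \left(-2403\right)} = \sqrt{16460 + 9 \left(-2403\right)} = \sqrt{16460 - 21627} = \sqrt{-5167} = i \sqrt{5167}$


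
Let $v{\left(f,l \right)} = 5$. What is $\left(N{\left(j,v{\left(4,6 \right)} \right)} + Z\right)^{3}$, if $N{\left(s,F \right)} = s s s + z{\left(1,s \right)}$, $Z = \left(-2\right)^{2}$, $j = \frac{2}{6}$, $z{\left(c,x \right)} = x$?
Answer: $\frac{1643032}{19683} \approx 83.475$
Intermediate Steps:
$j = \frac{1}{3}$ ($j = 2 \cdot \frac{1}{6} = \frac{1}{3} \approx 0.33333$)
$Z = 4$
$N{\left(s,F \right)} = s + s^{3}$ ($N{\left(s,F \right)} = s s s + s = s^{2} s + s = s^{3} + s = s + s^{3}$)
$\left(N{\left(j,v{\left(4,6 \right)} \right)} + Z\right)^{3} = \left(\left(\frac{1}{3} + \left(\frac{1}{3}\right)^{3}\right) + 4\right)^{3} = \left(\left(\frac{1}{3} + \frac{1}{27}\right) + 4\right)^{3} = \left(\frac{10}{27} + 4\right)^{3} = \left(\frac{118}{27}\right)^{3} = \frac{1643032}{19683}$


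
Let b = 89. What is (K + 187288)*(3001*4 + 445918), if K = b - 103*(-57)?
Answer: 88492510656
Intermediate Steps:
K = 5960 (K = 89 - 103*(-57) = 89 + 5871 = 5960)
(K + 187288)*(3001*4 + 445918) = (5960 + 187288)*(3001*4 + 445918) = 193248*(12004 + 445918) = 193248*457922 = 88492510656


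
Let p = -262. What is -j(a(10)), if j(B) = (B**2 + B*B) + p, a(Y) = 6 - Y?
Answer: 230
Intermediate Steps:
j(B) = -262 + 2*B**2 (j(B) = (B**2 + B*B) - 262 = (B**2 + B**2) - 262 = 2*B**2 - 262 = -262 + 2*B**2)
-j(a(10)) = -(-262 + 2*(6 - 1*10)**2) = -(-262 + 2*(6 - 10)**2) = -(-262 + 2*(-4)**2) = -(-262 + 2*16) = -(-262 + 32) = -1*(-230) = 230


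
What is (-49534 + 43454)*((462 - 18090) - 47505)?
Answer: 396008640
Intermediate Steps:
(-49534 + 43454)*((462 - 18090) - 47505) = -6080*(-17628 - 47505) = -6080*(-65133) = 396008640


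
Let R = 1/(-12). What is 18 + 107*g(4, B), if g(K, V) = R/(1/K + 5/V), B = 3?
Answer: 307/23 ≈ 13.348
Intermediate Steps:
R = -1/12 ≈ -0.083333
g(K, V) = -1/(12*(1/K + 5/V))
18 + 107*g(4, B) = 18 + 107*(-1*4*3/(12*3 + 60*4)) = 18 + 107*(-1*4*3/(36 + 240)) = 18 + 107*(-1*4*3/276) = 18 + 107*(-1*4*3*1/276) = 18 + 107*(-1/23) = 18 - 107/23 = 307/23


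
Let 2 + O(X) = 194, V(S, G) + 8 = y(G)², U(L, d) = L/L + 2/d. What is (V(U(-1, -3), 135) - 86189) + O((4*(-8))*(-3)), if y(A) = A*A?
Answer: 332064620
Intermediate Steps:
y(A) = A²
U(L, d) = 1 + 2/d
V(S, G) = -8 + G⁴ (V(S, G) = -8 + (G²)² = -8 + G⁴)
O(X) = 192 (O(X) = -2 + 194 = 192)
(V(U(-1, -3), 135) - 86189) + O((4*(-8))*(-3)) = ((-8 + 135⁴) - 86189) + 192 = ((-8 + 332150625) - 86189) + 192 = (332150617 - 86189) + 192 = 332064428 + 192 = 332064620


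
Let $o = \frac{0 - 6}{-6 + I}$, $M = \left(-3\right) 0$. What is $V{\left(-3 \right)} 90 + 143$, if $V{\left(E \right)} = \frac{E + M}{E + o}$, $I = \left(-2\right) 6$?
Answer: $\frac{977}{4} \approx 244.25$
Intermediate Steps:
$M = 0$
$I = -12$
$o = \frac{1}{3}$ ($o = \frac{0 - 6}{-6 - 12} = - \frac{6}{-18} = \left(-6\right) \left(- \frac{1}{18}\right) = \frac{1}{3} \approx 0.33333$)
$V{\left(E \right)} = \frac{E}{\frac{1}{3} + E}$ ($V{\left(E \right)} = \frac{E + 0}{E + \frac{1}{3}} = \frac{E}{\frac{1}{3} + E}$)
$V{\left(-3 \right)} 90 + 143 = 3 \left(-3\right) \frac{1}{1 + 3 \left(-3\right)} 90 + 143 = 3 \left(-3\right) \frac{1}{1 - 9} \cdot 90 + 143 = 3 \left(-3\right) \frac{1}{-8} \cdot 90 + 143 = 3 \left(-3\right) \left(- \frac{1}{8}\right) 90 + 143 = \frac{9}{8} \cdot 90 + 143 = \frac{405}{4} + 143 = \frac{977}{4}$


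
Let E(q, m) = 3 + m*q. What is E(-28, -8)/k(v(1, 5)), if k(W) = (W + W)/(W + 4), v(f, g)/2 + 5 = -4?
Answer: 1589/18 ≈ 88.278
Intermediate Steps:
v(f, g) = -18 (v(f, g) = -10 + 2*(-4) = -10 - 8 = -18)
k(W) = 2*W/(4 + W) (k(W) = (2*W)/(4 + W) = 2*W/(4 + W))
E(-28, -8)/k(v(1, 5)) = (3 - 8*(-28))/((2*(-18)/(4 - 18))) = (3 + 224)/((2*(-18)/(-14))) = 227/((2*(-18)*(-1/14))) = 227/(18/7) = 227*(7/18) = 1589/18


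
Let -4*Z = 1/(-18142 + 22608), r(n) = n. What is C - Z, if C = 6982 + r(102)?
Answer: 126548577/17864 ≈ 7084.0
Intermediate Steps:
Z = -1/17864 (Z = -1/(4*(-18142 + 22608)) = -¼/4466 = -¼*1/4466 = -1/17864 ≈ -5.5978e-5)
C = 7084 (C = 6982 + 102 = 7084)
C - Z = 7084 - 1*(-1/17864) = 7084 + 1/17864 = 126548577/17864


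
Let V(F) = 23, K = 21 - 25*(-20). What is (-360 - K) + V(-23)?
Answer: -858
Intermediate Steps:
K = 521 (K = 21 + 500 = 521)
(-360 - K) + V(-23) = (-360 - 1*521) + 23 = (-360 - 521) + 23 = -881 + 23 = -858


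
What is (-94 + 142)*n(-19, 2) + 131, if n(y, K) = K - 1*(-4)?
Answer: 419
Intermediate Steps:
n(y, K) = 4 + K (n(y, K) = K + 4 = 4 + K)
(-94 + 142)*n(-19, 2) + 131 = (-94 + 142)*(4 + 2) + 131 = 48*6 + 131 = 288 + 131 = 419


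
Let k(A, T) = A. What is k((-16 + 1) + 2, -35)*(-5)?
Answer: 65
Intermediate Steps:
k((-16 + 1) + 2, -35)*(-5) = ((-16 + 1) + 2)*(-5) = (-15 + 2)*(-5) = -13*(-5) = 65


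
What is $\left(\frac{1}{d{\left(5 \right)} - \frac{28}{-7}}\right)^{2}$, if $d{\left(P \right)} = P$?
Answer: $\frac{1}{81} \approx 0.012346$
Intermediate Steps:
$\left(\frac{1}{d{\left(5 \right)} - \frac{28}{-7}}\right)^{2} = \left(\frac{1}{5 - \frac{28}{-7}}\right)^{2} = \left(\frac{1}{5 - -4}\right)^{2} = \left(\frac{1}{5 + 4}\right)^{2} = \left(\frac{1}{9}\right)^{2} = \frac{1}{81}$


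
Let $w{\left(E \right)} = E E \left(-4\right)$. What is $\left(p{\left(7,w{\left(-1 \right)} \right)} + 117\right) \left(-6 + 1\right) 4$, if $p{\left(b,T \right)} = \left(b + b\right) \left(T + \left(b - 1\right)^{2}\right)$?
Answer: $-11300$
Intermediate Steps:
$w{\left(E \right)} = - 4 E^{2}$ ($w{\left(E \right)} = E^{2} \left(-4\right) = - 4 E^{2}$)
$p{\left(b,T \right)} = 2 b \left(T + \left(-1 + b\right)^{2}\right)$
$\left(p{\left(7,w{\left(-1 \right)} \right)} + 117\right) \left(-6 + 1\right) 4 = \left(2 \cdot 7 \left(- 4 \left(-1\right)^{2} + \left(-1 + 7\right)^{2}\right) + 117\right) \left(-6 + 1\right) 4 = \left(2 \cdot 7 \left(\left(-4\right) 1 + 6^{2}\right) + 117\right) \left(\left(-5\right) 4\right) = \left(2 \cdot 7 \left(-4 + 36\right) + 117\right) \left(-20\right) = \left(2 \cdot 7 \cdot 32 + 117\right) \left(-20\right) = \left(448 + 117\right) \left(-20\right) = 565 \left(-20\right) = -11300$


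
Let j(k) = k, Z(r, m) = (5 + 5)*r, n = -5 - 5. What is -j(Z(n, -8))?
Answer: 100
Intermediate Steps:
n = -10
Z(r, m) = 10*r
-j(Z(n, -8)) = -10*(-10) = -1*(-100) = 100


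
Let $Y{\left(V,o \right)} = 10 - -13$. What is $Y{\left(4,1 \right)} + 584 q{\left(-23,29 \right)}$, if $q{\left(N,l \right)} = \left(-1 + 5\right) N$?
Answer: $-53705$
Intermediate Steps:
$Y{\left(V,o \right)} = 23$ ($Y{\left(V,o \right)} = 10 + 13 = 23$)
$q{\left(N,l \right)} = 4 N$
$Y{\left(4,1 \right)} + 584 q{\left(-23,29 \right)} = 23 + 584 \cdot 4 \left(-23\right) = 23 + 584 \left(-92\right) = 23 - 53728 = -53705$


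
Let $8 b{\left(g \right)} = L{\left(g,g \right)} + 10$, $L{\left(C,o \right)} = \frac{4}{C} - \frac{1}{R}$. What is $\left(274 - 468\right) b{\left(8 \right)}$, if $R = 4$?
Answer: $- \frac{3977}{16} \approx -248.56$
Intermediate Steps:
$L{\left(C,o \right)} = - \frac{1}{4} + \frac{4}{C}$ ($L{\left(C,o \right)} = \frac{4}{C} - \frac{1}{4} = - \frac{1}{4} + \frac{4}{C}$)
$b{\left(g \right)} = \frac{5}{4} + \frac{16 - g}{32 g}$ ($b{\left(g \right)} = \frac{\frac{16 - g}{4 g} + 10}{8} = \frac{10 + \frac{16 - g}{4 g}}{8} = \frac{5}{4} + \frac{16 - g}{32 g}$)
$\left(274 - 468\right) b{\left(8 \right)} = \left(274 - 468\right) \frac{16 + 39 \cdot 8}{32 \cdot 8} = - 194 \cdot \frac{1}{32} \cdot \frac{1}{8} \left(16 + 312\right) = - 194 \cdot \frac{1}{32} \cdot \frac{1}{8} \cdot 328 = \left(-194\right) \frac{41}{32} = - \frac{3977}{16}$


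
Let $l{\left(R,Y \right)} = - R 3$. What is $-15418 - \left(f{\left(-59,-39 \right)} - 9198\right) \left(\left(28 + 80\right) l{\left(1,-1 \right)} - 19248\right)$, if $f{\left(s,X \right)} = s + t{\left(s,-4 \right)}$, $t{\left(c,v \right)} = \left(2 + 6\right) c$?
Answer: $-190431406$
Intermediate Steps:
$l{\left(R,Y \right)} = - 3 R$
$t{\left(c,v \right)} = 8 c$
$f{\left(s,X \right)} = 9 s$ ($f{\left(s,X \right)} = s + 8 s = 9 s$)
$-15418 - \left(f{\left(-59,-39 \right)} - 9198\right) \left(\left(28 + 80\right) l{\left(1,-1 \right)} - 19248\right) = -15418 - \left(9 \left(-59\right) - 9198\right) \left(\left(28 + 80\right) \left(\left(-3\right) 1\right) - 19248\right) = -15418 - \left(-531 - 9198\right) \left(108 \left(-3\right) - 19248\right) = -15418 - - 9729 \left(-324 - 19248\right) = -15418 - \left(-9729\right) \left(-19572\right) = -15418 - 190415988 = -190431406$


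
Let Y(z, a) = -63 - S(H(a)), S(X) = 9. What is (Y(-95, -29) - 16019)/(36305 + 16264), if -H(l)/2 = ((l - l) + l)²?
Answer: -16091/52569 ≈ -0.30609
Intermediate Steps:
H(l) = -2*l² (H(l) = -2*((l - l) + l)² = -2*(0 + l)² = -2*l²)
Y(z, a) = -72 (Y(z, a) = -63 - 1*9 = -63 - 9 = -72)
(Y(-95, -29) - 16019)/(36305 + 16264) = (-72 - 16019)/(36305 + 16264) = -16091/52569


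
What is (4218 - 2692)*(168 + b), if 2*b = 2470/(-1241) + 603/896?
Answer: 40563881191/158848 ≈ 2.5536e+5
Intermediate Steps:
b = -1464797/2223872 (b = (2470/(-1241) + 603/896)/2 = (2470*(-1/1241) + 603*(1/896))/2 = (-2470/1241 + 603/896)/2 = (1/2)*(-1464797/1111936) = -1464797/2223872 ≈ -0.65867)
(4218 - 2692)*(168 + b) = (4218 - 2692)*(168 - 1464797/2223872) = 1526*(372145699/2223872) = 40563881191/158848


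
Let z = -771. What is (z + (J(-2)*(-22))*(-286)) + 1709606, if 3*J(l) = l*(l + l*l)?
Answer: 5101337/3 ≈ 1.7004e+6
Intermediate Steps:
J(l) = l*(l + l²)/3 (J(l) = (l*(l + l*l))/3 = (l*(l + l²))/3 = l*(l + l²)/3)
(z + (J(-2)*(-22))*(-286)) + 1709606 = (-771 + (((⅓)*(-2)²*(1 - 2))*(-22))*(-286)) + 1709606 = (-771 + (((⅓)*4*(-1))*(-22))*(-286)) + 1709606 = (-771 - 4/3*(-22)*(-286)) + 1709606 = (-771 + (88/3)*(-286)) + 1709606 = (-771 - 25168/3) + 1709606 = -27481/3 + 1709606 = 5101337/3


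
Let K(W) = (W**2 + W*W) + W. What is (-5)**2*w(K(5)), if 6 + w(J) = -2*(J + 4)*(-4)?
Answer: 11650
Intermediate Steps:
K(W) = W + 2*W**2 (K(W) = (W**2 + W**2) + W = 2*W**2 + W = W + 2*W**2)
w(J) = 26 + 8*J (w(J) = -6 - 2*(J + 4)*(-4) = -6 - 2*(4 + J)*(-4) = -6 + (-8 - 2*J)*(-4) = -6 + (32 + 8*J) = 26 + 8*J)
(-5)**2*w(K(5)) = (-5)**2*(26 + 8*(5*(1 + 2*5))) = 25*(26 + 8*(5*(1 + 10))) = 25*(26 + 8*(5*11)) = 25*(26 + 8*55) = 25*(26 + 440) = 25*466 = 11650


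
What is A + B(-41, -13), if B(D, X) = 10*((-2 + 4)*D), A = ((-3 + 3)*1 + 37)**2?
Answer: 549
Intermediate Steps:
A = 1369 (A = (0*1 + 37)**2 = (0 + 37)**2 = 37**2 = 1369)
B(D, X) = 20*D (B(D, X) = 10*(2*D) = 20*D)
A + B(-41, -13) = 1369 + 20*(-41) = 1369 - 820 = 549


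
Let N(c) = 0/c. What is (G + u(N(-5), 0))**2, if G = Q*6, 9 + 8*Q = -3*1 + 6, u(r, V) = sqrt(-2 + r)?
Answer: 73/4 - 9*I*sqrt(2) ≈ 18.25 - 12.728*I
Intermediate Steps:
N(c) = 0
Q = -3/4 (Q = -9/8 + (-3*1 + 6)/8 = -9/8 + (-3 + 6)/8 = -9/8 + (1/8)*3 = -9/8 + 3/8 = -3/4 ≈ -0.75000)
G = -9/2 (G = -3/4*6 = -9/2 ≈ -4.5000)
(G + u(N(-5), 0))**2 = (-9/2 + sqrt(-2 + 0))**2 = (-9/2 + sqrt(-2))**2 = (-9/2 + I*sqrt(2))**2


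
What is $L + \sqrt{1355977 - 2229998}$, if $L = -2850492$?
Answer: $-2850492 + i \sqrt{874021} \approx -2.8505 \cdot 10^{6} + 934.89 i$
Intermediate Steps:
$L + \sqrt{1355977 - 2229998} = -2850492 + \sqrt{1355977 - 2229998} = -2850492 + \sqrt{-874021} = -2850492 + i \sqrt{874021}$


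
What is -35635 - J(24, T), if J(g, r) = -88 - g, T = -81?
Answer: -35523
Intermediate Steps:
-35635 - J(24, T) = -35635 - (-88 - 1*24) = -35635 - (-88 - 24) = -35635 - 1*(-112) = -35635 + 112 = -35523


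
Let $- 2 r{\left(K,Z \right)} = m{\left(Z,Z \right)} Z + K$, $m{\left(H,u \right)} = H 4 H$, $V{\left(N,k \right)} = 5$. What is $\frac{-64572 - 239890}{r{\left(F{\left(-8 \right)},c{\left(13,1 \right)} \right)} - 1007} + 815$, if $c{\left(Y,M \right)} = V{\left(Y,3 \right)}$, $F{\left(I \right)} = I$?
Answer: $\frac{1325657}{1253} \approx 1058.0$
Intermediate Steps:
$c{\left(Y,M \right)} = 5$
$m{\left(H,u \right)} = 4 H^{2}$ ($m{\left(H,u \right)} = 4 H H = 4 H^{2}$)
$r{\left(K,Z \right)} = - 2 Z^{3} - \frac{K}{2}$ ($r{\left(K,Z \right)} = - \frac{4 Z^{2} Z + K}{2} = - \frac{4 Z^{3} + K}{2} = - \frac{K + 4 Z^{3}}{2} = - 2 Z^{3} - \frac{K}{2}$)
$\frac{-64572 - 239890}{r{\left(F{\left(-8 \right)},c{\left(13,1 \right)} \right)} - 1007} + 815 = \frac{-64572 - 239890}{\left(- 2 \cdot 5^{3} - -4\right) - 1007} + 815 = - \frac{304462}{\left(\left(-2\right) 125 + 4\right) - 1007} + 815 = - \frac{304462}{\left(-250 + 4\right) - 1007} + 815 = - \frac{304462}{-246 - 1007} + 815 = - \frac{304462}{-1253} + 815 = \left(-304462\right) \left(- \frac{1}{1253}\right) + 815 = \frac{304462}{1253} + 815 = \frac{1325657}{1253}$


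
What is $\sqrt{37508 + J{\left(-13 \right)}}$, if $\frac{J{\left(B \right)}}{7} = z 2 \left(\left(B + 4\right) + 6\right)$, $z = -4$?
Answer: $2 \sqrt{9419} \approx 194.1$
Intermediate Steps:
$J{\left(B \right)} = -560 - 56 B$ ($J{\left(B \right)} = 7 \left(-4\right) 2 \left(\left(B + 4\right) + 6\right) = 7 \left(- 8 \left(\left(4 + B\right) + 6\right)\right) = 7 \left(- 8 \left(10 + B\right)\right) = 7 \left(-80 - 8 B\right) = -560 - 56 B$)
$\sqrt{37508 + J{\left(-13 \right)}} = \sqrt{37508 - -168} = \sqrt{37508 + \left(-560 + 728\right)} = \sqrt{37508 + 168} = \sqrt{37676} = 2 \sqrt{9419}$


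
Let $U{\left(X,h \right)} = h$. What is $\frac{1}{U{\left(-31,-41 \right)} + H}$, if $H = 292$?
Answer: $\frac{1}{251} \approx 0.0039841$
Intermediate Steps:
$\frac{1}{U{\left(-31,-41 \right)} + H} = \frac{1}{-41 + 292} = \frac{1}{251}$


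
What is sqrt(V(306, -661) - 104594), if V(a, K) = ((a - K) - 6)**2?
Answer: sqrt(818927) ≈ 904.95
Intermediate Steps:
V(a, K) = (-6 + a - K)**2
sqrt(V(306, -661) - 104594) = sqrt((6 - 661 - 1*306)**2 - 104594) = sqrt((6 - 661 - 306)**2 - 104594) = sqrt((-961)**2 - 104594) = sqrt(923521 - 104594) = sqrt(818927)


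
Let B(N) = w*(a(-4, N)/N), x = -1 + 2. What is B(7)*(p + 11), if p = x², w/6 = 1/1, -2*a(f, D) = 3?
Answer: -108/7 ≈ -15.429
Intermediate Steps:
a(f, D) = -3/2 (a(f, D) = -½*3 = -3/2)
x = 1
w = 6 (w = 6/1 = 6*1 = 6)
p = 1 (p = 1² = 1)
B(N) = -9/N (B(N) = 6*(-3/(2*N)) = -9/N)
B(7)*(p + 11) = (-9/7)*(1 + 11) = -9*⅐*12 = -9/7*12 = -108/7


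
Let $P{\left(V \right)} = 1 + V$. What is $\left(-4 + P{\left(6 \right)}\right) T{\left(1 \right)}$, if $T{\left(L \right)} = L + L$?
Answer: $6$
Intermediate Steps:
$T{\left(L \right)} = 2 L$
$\left(-4 + P{\left(6 \right)}\right) T{\left(1 \right)} = \left(-4 + \left(1 + 6\right)\right) 2 \cdot 1 = \left(-4 + 7\right) 2 = 3 \cdot 2 = 6$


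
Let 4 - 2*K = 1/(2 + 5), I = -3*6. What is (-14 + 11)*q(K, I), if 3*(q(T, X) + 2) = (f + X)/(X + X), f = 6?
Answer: 17/3 ≈ 5.6667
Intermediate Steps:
I = -18
K = 27/14 (K = 2 - 1/(2*(2 + 5)) = 2 - ½/7 = 2 - ½*⅐ = 2 - 1/14 = 27/14 ≈ 1.9286)
q(T, X) = -2 + (6 + X)/(6*X) (q(T, X) = -2 + ((6 + X)/(X + X))/3 = -2 + ((6 + X)/((2*X)))/3 = -2 + ((6 + X)*(1/(2*X)))/3 = -2 + ((6 + X)/(2*X))/3 = -2 + (6 + X)/(6*X))
(-14 + 11)*q(K, I) = (-14 + 11)*(-11/6 + 1/(-18)) = -3*(-11/6 - 1/18) = -3*(-17/9) = 17/3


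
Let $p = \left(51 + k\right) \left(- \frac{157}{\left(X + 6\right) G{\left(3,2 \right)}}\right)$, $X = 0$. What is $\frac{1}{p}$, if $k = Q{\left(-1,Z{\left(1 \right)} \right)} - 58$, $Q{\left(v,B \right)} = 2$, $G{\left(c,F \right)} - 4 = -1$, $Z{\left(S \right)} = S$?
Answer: $\frac{18}{785} \approx 0.02293$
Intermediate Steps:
$G{\left(c,F \right)} = 3$ ($G{\left(c,F \right)} = 4 - 1 = 3$)
$k = -56$ ($k = 2 - 58 = -56$)
$p = \frac{785}{18}$ ($p = \left(51 - 56\right) \left(- \frac{157}{\left(0 + 6\right) 3}\right) = - 5 \left(- \frac{157}{6 \cdot 3}\right) = - 5 \left(- \frac{157}{18}\right) = - 5 \left(\left(-157\right) \frac{1}{18}\right) = \left(-5\right) \left(- \frac{157}{18}\right) = \frac{785}{18} \approx 43.611$)
$\frac{1}{p} = \frac{1}{\frac{785}{18}} = \frac{18}{785}$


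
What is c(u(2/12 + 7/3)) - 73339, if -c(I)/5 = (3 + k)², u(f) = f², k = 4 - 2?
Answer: -73464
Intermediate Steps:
k = 2
c(I) = -125 (c(I) = -5*(3 + 2)² = -5*5² = -5*25 = -125)
c(u(2/12 + 7/3)) - 73339 = -125 - 73339 = -73464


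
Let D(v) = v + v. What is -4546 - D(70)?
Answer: -4686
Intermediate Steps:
D(v) = 2*v
-4546 - D(70) = -4546 - 2*70 = -4546 - 1*140 = -4546 - 140 = -4686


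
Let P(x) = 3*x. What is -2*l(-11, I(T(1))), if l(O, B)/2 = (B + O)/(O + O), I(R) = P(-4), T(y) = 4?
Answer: -46/11 ≈ -4.1818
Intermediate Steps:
I(R) = -12 (I(R) = 3*(-4) = -12)
l(O, B) = (B + O)/O (l(O, B) = 2*((B + O)/(O + O)) = 2*((B + O)/((2*O))) = 2*((B + O)*(1/(2*O))) = 2*((B + O)/(2*O)) = (B + O)/O)
-2*l(-11, I(T(1))) = -2*(-12 - 11)/(-11) = -(-2)*(-23)/11 = -2*23/11 = -46/11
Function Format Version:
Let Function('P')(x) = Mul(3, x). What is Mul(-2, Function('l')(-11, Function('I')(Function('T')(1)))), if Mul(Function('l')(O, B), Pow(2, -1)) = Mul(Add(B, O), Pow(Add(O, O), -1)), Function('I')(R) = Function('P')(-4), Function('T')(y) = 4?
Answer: Rational(-46, 11) ≈ -4.1818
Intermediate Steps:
Function('I')(R) = -12 (Function('I')(R) = Mul(3, -4) = -12)
Function('l')(O, B) = Mul(Pow(O, -1), Add(B, O)) (Function('l')(O, B) = Mul(2, Mul(Add(B, O), Pow(Add(O, O), -1))) = Mul(2, Mul(Add(B, O), Pow(Mul(2, O), -1))) = Mul(2, Mul(Add(B, O), Mul(Rational(1, 2), Pow(O, -1)))) = Mul(2, Mul(Rational(1, 2), Pow(O, -1), Add(B, O))) = Mul(Pow(O, -1), Add(B, O)))
Mul(-2, Function('l')(-11, Function('I')(Function('T')(1)))) = Mul(-2, Mul(Pow(-11, -1), Add(-12, -11))) = Mul(-2, Mul(Rational(-1, 11), -23)) = Mul(-2, Rational(23, 11)) = Rational(-46, 11)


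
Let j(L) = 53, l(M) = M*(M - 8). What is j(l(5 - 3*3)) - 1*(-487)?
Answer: 540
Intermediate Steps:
l(M) = M*(-8 + M)
j(l(5 - 3*3)) - 1*(-487) = 53 - 1*(-487) = 53 + 487 = 540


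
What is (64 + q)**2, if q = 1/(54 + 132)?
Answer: 141729025/34596 ≈ 4096.7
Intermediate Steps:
q = 1/186 ≈ 0.0053763
(64 + q)**2 = (64 + 1/186)**2 = (11905/186)**2 = 141729025/34596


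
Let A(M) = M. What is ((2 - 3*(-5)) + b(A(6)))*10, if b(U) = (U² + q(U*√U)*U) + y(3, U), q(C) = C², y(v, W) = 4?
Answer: 13530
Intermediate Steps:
b(U) = 4 + U² + U⁴ (b(U) = (U² + (U*√U)²*U) + 4 = (U² + (U^(3/2))²*U) + 4 = (U² + U³*U) + 4 = (U² + U⁴) + 4 = 4 + U² + U⁴)
((2 - 3*(-5)) + b(A(6)))*10 = ((2 - 3*(-5)) + (4 + 6² + 6⁴))*10 = ((2 + 15) + (4 + 36 + 1296))*10 = (17 + 1336)*10 = 1353*10 = 13530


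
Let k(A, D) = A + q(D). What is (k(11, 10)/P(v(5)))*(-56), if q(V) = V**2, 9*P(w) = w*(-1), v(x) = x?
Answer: 55944/5 ≈ 11189.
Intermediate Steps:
P(w) = -w/9 (P(w) = (w*(-1))/9 = (-w)/9 = -w/9)
k(A, D) = A + D**2
(k(11, 10)/P(v(5)))*(-56) = ((11 + 10**2)/((-1/9*5)))*(-56) = ((11 + 100)/(-5/9))*(-56) = (111*(-9/5))*(-56) = -999/5*(-56) = 55944/5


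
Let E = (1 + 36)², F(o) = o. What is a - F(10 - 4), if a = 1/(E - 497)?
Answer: -5231/872 ≈ -5.9989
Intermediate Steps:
E = 1369 (E = 37² = 1369)
a = 1/872 (a = 1/(1369 - 497) = 1/872 ≈ 0.0011468)
a - F(10 - 4) = 1/872 - (10 - 4) = 1/872 - 1*6 = 1/872 - 6 = -5231/872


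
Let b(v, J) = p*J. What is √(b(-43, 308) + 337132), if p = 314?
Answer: 2*√108461 ≈ 658.67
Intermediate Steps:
b(v, J) = 314*J
√(b(-43, 308) + 337132) = √(314*308 + 337132) = √(96712 + 337132) = √433844 = 2*√108461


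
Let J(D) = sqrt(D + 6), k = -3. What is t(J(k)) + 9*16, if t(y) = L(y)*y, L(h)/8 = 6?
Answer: 144 + 48*sqrt(3) ≈ 227.14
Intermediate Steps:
J(D) = sqrt(6 + D)
L(h) = 48 (L(h) = 8*6 = 48)
t(y) = 48*y
t(J(k)) + 9*16 = 48*sqrt(6 - 3) + 9*16 = 48*sqrt(3) + 144 = 144 + 48*sqrt(3)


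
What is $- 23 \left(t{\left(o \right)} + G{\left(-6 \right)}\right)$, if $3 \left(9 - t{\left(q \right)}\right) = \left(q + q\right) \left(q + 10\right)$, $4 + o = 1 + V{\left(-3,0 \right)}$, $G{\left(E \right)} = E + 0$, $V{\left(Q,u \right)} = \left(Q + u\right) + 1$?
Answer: $- \frac{1357}{3} \approx -452.33$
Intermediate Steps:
$V{\left(Q,u \right)} = 1 + Q + u$
$G{\left(E \right)} = E$
$o = -5$ ($o = -4 + \left(1 + \left(1 - 3 + 0\right)\right) = -4 + \left(1 - 2\right) = -4 - 1 = -5$)
$t{\left(q \right)} = 9 - \frac{2 q \left(10 + q\right)}{3}$ ($t{\left(q \right)} = 9 - \frac{\left(q + q\right) \left(q + 10\right)}{3} = 9 - \frac{2 q \left(10 + q\right)}{3}$)
$- 23 \left(t{\left(o \right)} + G{\left(-6 \right)}\right) = - 23 \left(\left(9 - - \frac{100}{3} - \frac{2 \left(-5\right)^{2}}{3}\right) - 6\right) = - 23 \left(\left(9 + \frac{100}{3} - \frac{50}{3}\right) - 6\right) = - 23 \left(\frac{77}{3} - 6\right) = \left(-23\right) \frac{59}{3} = - \frac{1357}{3}$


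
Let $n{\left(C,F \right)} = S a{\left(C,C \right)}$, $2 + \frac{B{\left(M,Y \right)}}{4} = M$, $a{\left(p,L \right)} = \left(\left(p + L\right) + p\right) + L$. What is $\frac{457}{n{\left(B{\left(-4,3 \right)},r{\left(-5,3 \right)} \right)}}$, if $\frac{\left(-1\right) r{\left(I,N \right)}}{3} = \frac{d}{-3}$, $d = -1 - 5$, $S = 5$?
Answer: $- \frac{457}{480} \approx -0.95208$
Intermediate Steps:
$a{\left(p,L \right)} = 2 L + 2 p$ ($a{\left(p,L \right)} = \left(\left(L + p\right) + p\right) + L = \left(L + 2 p\right) + L = 2 L + 2 p$)
$B{\left(M,Y \right)} = -8 + 4 M$
$d = -6$ ($d = -1 - 5 = -6$)
$r{\left(I,N \right)} = -6$ ($r{\left(I,N \right)} = - 3 \left(- \frac{6}{-3}\right) = - 3 \left(\left(-6\right) \left(- \frac{1}{3}\right)\right) = \left(-3\right) 2 = -6$)
$n{\left(C,F \right)} = 20 C$ ($n{\left(C,F \right)} = 5 \left(2 C + 2 C\right) = 5 \cdot 4 C = 20 C$)
$\frac{457}{n{\left(B{\left(-4,3 \right)},r{\left(-5,3 \right)} \right)}} = \frac{457}{20 \left(-8 + 4 \left(-4\right)\right)} = \frac{457}{20 \left(-8 - 16\right)} = \frac{457}{20 \left(-24\right)} = \frac{457}{-480} = 457 \left(- \frac{1}{480}\right) = - \frac{457}{480}$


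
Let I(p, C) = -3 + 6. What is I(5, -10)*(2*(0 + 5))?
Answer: 30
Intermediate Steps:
I(p, C) = 3
I(5, -10)*(2*(0 + 5)) = 3*(2*(0 + 5)) = 3*(2*5) = 3*10 = 30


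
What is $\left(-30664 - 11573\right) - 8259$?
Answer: $-50496$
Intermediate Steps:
$\left(-30664 - 11573\right) - 8259 = -42237 - 8259 = -50496$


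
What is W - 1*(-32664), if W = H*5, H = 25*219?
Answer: 60039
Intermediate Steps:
H = 5475
W = 27375 (W = 5475*5 = 27375)
W - 1*(-32664) = 27375 - 1*(-32664) = 27375 + 32664 = 60039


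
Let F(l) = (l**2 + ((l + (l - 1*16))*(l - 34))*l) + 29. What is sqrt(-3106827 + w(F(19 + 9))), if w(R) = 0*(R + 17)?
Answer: 3*I*sqrt(345203) ≈ 1762.6*I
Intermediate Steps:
F(l) = 29 + l**2 + l*(-34 + l)*(-16 + 2*l) (F(l) = (l**2 + ((l + (l - 16))*(-34 + l))*l) + 29 = (l**2 + ((l + (-16 + l))*(-34 + l))*l) + 29 = (l**2 + ((-16 + 2*l)*(-34 + l))*l) + 29 = (l**2 + ((-34 + l)*(-16 + 2*l))*l) + 29 = (l**2 + l*(-34 + l)*(-16 + 2*l)) + 29 = 29 + l**2 + l*(-34 + l)*(-16 + 2*l))
w(R) = 0 (w(R) = 0*(17 + R) = 0)
sqrt(-3106827 + w(F(19 + 9))) = sqrt(-3106827 + 0) = sqrt(-3106827) = 3*I*sqrt(345203)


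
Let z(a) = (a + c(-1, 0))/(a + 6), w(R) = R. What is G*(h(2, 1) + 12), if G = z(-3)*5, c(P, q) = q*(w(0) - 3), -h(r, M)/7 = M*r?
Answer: 10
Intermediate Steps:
h(r, M) = -7*M*r
c(P, q) = -3*q (c(P, q) = q*(0 - 3) = q*(-3) = -3*q)
z(a) = a/(6 + a) (z(a) = (a - 3*0)/(a + 6) = (a + 0)/(6 + a) = a/(6 + a))
G = -5 (G = -3/(6 - 3)*5 = -3/3*5 = -3*⅓*5 = -1*5 = -5)
G*(h(2, 1) + 12) = -5*(-7*1*2 + 12) = -5*(-14 + 12) = -5*(-2) = 10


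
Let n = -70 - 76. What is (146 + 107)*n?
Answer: -36938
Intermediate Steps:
n = -146
(146 + 107)*n = (146 + 107)*(-146) = 253*(-146) = -36938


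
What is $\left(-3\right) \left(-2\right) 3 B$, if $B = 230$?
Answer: $4140$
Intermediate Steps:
$\left(-3\right) \left(-2\right) 3 B = \left(-3\right) \left(-2\right) 3 \cdot 230 = 6 \cdot 3 \cdot 230 = 18 \cdot 230 = 4140$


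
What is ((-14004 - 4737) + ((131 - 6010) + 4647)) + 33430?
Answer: 13457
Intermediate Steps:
((-14004 - 4737) + ((131 - 6010) + 4647)) + 33430 = (-18741 + (-5879 + 4647)) + 33430 = (-18741 - 1232) + 33430 = -19973 + 33430 = 13457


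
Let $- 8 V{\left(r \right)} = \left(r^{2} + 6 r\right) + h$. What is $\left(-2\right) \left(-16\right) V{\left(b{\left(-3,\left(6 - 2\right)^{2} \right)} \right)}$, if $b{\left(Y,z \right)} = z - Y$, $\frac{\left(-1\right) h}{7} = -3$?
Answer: $-1984$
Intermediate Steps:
$h = 21$ ($h = \left(-7\right) \left(-3\right) = 21$)
$V{\left(r \right)} = - \frac{21}{8} - \frac{3 r}{4} - \frac{r^{2}}{8}$ ($V{\left(r \right)} = - \frac{\left(r^{2} + 6 r\right) + 21}{8} = - \frac{21 + r^{2} + 6 r}{8} = - \frac{21}{8} - \frac{3 r}{4} - \frac{r^{2}}{8}$)
$\left(-2\right) \left(-16\right) V{\left(b{\left(-3,\left(6 - 2\right)^{2} \right)} \right)} = \left(-2\right) \left(-16\right) \left(- \frac{21}{8} - \frac{3 \left(\left(6 - 2\right)^{2} - -3\right)}{4} - \frac{\left(\left(6 - 2\right)^{2} - -3\right)^{2}}{8}\right) = 32 \left(- \frac{21}{8} - \frac{3 \left(4^{2} + 3\right)}{4} - \frac{\left(4^{2} + 3\right)^{2}}{8}\right) = 32 \left(- \frac{21}{8} - \frac{3 \left(16 + 3\right)}{4} - \frac{\left(16 + 3\right)^{2}}{8}\right) = 32 \left(- \frac{21}{8} - \frac{57}{4} - \frac{19^{2}}{8}\right) = 32 \left(- \frac{21}{8} - \frac{57}{4} - \frac{361}{8}\right) = 32 \left(-62\right) = -1984$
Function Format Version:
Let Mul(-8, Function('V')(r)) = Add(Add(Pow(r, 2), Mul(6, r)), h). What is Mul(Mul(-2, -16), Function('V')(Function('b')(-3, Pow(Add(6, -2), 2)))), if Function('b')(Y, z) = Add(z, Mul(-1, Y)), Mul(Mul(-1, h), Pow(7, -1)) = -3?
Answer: -1984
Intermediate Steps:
h = 21 (h = Mul(-7, -3) = 21)
Function('V')(r) = Add(Rational(-21, 8), Mul(Rational(-3, 4), r), Mul(Rational(-1, 8), Pow(r, 2))) (Function('V')(r) = Mul(Rational(-1, 8), Add(Add(Pow(r, 2), Mul(6, r)), 21)) = Mul(Rational(-1, 8), Add(21, Pow(r, 2), Mul(6, r))) = Add(Rational(-21, 8), Mul(Rational(-3, 4), r), Mul(Rational(-1, 8), Pow(r, 2))))
Mul(Mul(-2, -16), Function('V')(Function('b')(-3, Pow(Add(6, -2), 2)))) = Mul(Mul(-2, -16), Add(Rational(-21, 8), Mul(Rational(-3, 4), Add(Pow(Add(6, -2), 2), Mul(-1, -3))), Mul(Rational(-1, 8), Pow(Add(Pow(Add(6, -2), 2), Mul(-1, -3)), 2)))) = Mul(32, Add(Rational(-21, 8), Mul(Rational(-3, 4), Add(Pow(4, 2), 3)), Mul(Rational(-1, 8), Pow(Add(Pow(4, 2), 3), 2)))) = Mul(32, Add(Rational(-21, 8), Mul(Rational(-3, 4), Add(16, 3)), Mul(Rational(-1, 8), Pow(Add(16, 3), 2)))) = Mul(32, Add(Rational(-21, 8), Mul(Rational(-3, 4), 19), Mul(Rational(-1, 8), Pow(19, 2)))) = Mul(32, Add(Rational(-21, 8), Rational(-57, 4), Mul(Rational(-1, 8), 361))) = Mul(32, Add(Rational(-21, 8), Rational(-57, 4), Rational(-361, 8))) = Mul(32, -62) = -1984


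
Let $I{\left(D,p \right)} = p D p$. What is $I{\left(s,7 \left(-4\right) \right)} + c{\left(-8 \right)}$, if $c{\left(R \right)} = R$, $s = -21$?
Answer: $-16472$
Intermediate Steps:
$I{\left(D,p \right)} = D p^{2}$ ($I{\left(D,p \right)} = D p p = D p^{2}$)
$I{\left(s,7 \left(-4\right) \right)} + c{\left(-8 \right)} = - 21 \left(7 \left(-4\right)\right)^{2} - 8 = - 21 \left(-28\right)^{2} - 8 = \left(-21\right) 784 - 8 = -16464 - 8 = -16472$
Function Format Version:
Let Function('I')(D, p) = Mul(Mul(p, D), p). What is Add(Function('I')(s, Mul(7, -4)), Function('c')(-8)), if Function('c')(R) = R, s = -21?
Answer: -16472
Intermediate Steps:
Function('I')(D, p) = Mul(D, Pow(p, 2)) (Function('I')(D, p) = Mul(Mul(D, p), p) = Mul(D, Pow(p, 2)))
Add(Function('I')(s, Mul(7, -4)), Function('c')(-8)) = Add(Mul(-21, Pow(Mul(7, -4), 2)), -8) = Add(Mul(-21, Pow(-28, 2)), -8) = Add(Mul(-21, 784), -8) = Add(-16464, -8) = -16472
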